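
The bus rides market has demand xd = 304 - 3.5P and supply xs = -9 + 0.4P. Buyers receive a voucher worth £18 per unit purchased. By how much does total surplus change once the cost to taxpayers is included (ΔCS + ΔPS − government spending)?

Net change in total surplus = -756/13

Pre-subsidy: 304 - 3.5P = -9 + 0.4P gives P* = 3130/39, x* = 901/39.
With the rebate, buyers effectively pay Pb = Ps − 18, where Ps is the price sellers receive.
Demand in terms of Ps becomes xd = 304 − 3.5(Ps − 18) = 367 - 3.5Ps. Setting this equal to supply: 367 - 3.5Ps = -9 + 0.4Ps, so Ps = 3760/39.
Buyers pay Pb = 3760/39 − 18 = 3058/39; x' = -9 + 0.4·(3760/39) = 1153/39.
ΔCS = ½(901/39 + 1153/39)(3130/39 − 3058/39) = 632/13; ΔPS = ½(901/39 + 1153/39)(3760/39 − 3130/39) = 5530/13.
Government spending = 18 × 1153/39 = 6918/13.
Net change = 632/13 + 5530/13 − 6918/13 = -756/13. The loss equals the DWL triangle ½·18·84/13.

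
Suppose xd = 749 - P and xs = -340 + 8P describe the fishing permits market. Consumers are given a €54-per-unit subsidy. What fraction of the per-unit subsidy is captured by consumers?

Consumer share = 8/9

Pre-subsidy: 749 - P = -340 + 8P gives P* = 121, x* = 628.
With the rebate, buyers effectively pay Pb = Ps − 54, where Ps is the price sellers receive.
Demand in terms of Ps becomes xd = 749 − 1(Ps − 54) = 803 - Ps. Setting this equal to supply: 803 - Ps = -340 + 8Ps, so Ps = 127.
Buyers pay Pb = 127 − 54 = 73; x' = -340 + 8·127 = 676.
Buyers' price falls by P* − Pb = 121 − 73 = 48; sellers' price rises by Ps − P* = 127 − 121 = 6.
So consumers capture 48/54 = 8/9 of each unit of subsidy.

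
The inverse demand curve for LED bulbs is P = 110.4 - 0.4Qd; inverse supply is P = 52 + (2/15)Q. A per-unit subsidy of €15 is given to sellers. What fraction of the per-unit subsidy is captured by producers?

Producer share = 0.25

Pre-subsidy: 110.4 - 0.4Q = 52 + (2/15)Q gives Q* = 109.5 and P* = 66.6.
With the subsidy, sellers receive Ps = Pb + 15 for each unit, where Pb is the price buyers pay.
On the curves, Pb = 110.4 - 0.4Q and Ps = 52 + (2/15)Q; the wedge Ps − Pb = 15 gives 52 + (2/15)Q − (110.4 - 0.4Q) = 15, so Q' = 137.625.
Then Pb = 110.4 − 0.4·137.625 = 55.35 and Ps = 52 + (2/15)·137.625 = 70.35.
Buyers' price falls by P* − Pb = 66.6 − 55.35 = 11.25; sellers' price rises by Ps − P* = 70.35 − 66.6 = 3.75.
So producers capture 3.75/15 = 0.25 of each unit of subsidy.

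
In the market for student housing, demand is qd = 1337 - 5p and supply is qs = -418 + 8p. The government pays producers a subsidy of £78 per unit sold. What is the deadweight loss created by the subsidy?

Pre-subsidy: 1337 - 5p = -418 + 8p gives p* = 135, q* = 662.
With the subsidy, sellers receive ps = pb + 78 for each unit, where pb is the price buyers pay.
Supply in terms of pb becomes qs = -418 + 8(pb + 78) = 206 + 8pb. Setting this equal to demand: 1337 - 5pb = 206 + 8pb, so pb = 87.
Sellers receive ps = 87 + 78 = 165; q' = 1337 − 5·87 = 902.
The subsidy expands output by 902 − 662 = 240 past the efficient level; on those units the gap between marginal cost and willingness to pay runs from 0 up to 78.
DWL = ½ × 78 × 240 = 9360.

Deadweight loss = £9360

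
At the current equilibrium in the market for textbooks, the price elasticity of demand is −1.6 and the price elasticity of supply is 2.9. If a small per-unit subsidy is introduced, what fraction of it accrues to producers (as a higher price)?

For a small subsidy around the equilibrium, the benefit split depends on the relative slopes, which at a point are proportional to the elasticities.
Buyer share = εs/(εs + |εd|) = 2.9/(2.9 + 1.6) = 29/45; seller share = |εd|/(εs + |εd|) = 16/45.
So producers capture 16/45 of the subsidy.

Producer share = 16/45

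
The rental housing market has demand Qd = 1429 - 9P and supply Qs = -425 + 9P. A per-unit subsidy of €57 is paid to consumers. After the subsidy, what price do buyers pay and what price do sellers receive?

Buyers pay €74.5; sellers receive €131.5

Pre-subsidy: 1429 - 9P = -425 + 9P gives P* = 103, Q* = 502.
With the rebate, buyers effectively pay Pb = Ps − 57, where Ps is the price sellers receive.
Demand in terms of Ps becomes Qd = 1429 − 9(Ps − 57) = 1942 - 9Ps. Setting this equal to supply: 1942 - 9Ps = -425 + 9Ps, so Ps = 131.5.
Buyers pay Pb = 131.5 − 57 = 74.5; Q' = -425 + 9·131.5 = 758.5.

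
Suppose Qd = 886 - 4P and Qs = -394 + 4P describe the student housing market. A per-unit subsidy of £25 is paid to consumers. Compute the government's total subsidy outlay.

Government cost = £7400

Pre-subsidy: 886 - 4P = -394 + 4P gives P* = 160, Q* = 246.
With the rebate, buyers effectively pay Pb = Ps − 25, where Ps is the price sellers receive.
Demand in terms of Ps becomes Qd = 886 − 4(Ps − 25) = 986 - 4Ps. Setting this equal to supply: 986 - 4Ps = -394 + 4Ps, so Ps = 172.5.
Buyers pay Pb = 172.5 − 25 = 147.5; Q' = -394 + 4·172.5 = 296.
Government outlay = subsidy × quantity = 25 × 296 = 7400.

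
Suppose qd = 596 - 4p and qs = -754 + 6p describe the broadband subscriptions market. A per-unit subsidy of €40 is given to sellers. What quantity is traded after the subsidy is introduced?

q' = 152

Pre-subsidy: 596 - 4p = -754 + 6p gives p* = 135, q* = 56.
With the subsidy, sellers receive ps = pb + 40 for each unit, where pb is the price buyers pay.
Supply in terms of pb becomes qs = -754 + 6(pb + 40) = -514 + 6pb. Setting this equal to demand: 596 - 4pb = -514 + 6pb, so pb = 111.
Sellers receive ps = 111 + 40 = 151; q' = 596 − 4·111 = 152.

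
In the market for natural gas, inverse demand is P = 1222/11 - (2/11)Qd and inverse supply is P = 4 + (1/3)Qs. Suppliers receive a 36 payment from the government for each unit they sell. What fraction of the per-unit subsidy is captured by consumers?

Consumer share = 6/17

Pre-subsidy: 1222/11 - (2/11)Q = 4 + (1/3)Q gives Q* = 3534/17 and P* = 1246/17.
With the subsidy, sellers receive Ps = Pb + 36 for each unit, where Pb is the price buyers pay.
On the curves, Pb = 1222/11 - (2/11)Q and Ps = 4 + (1/3)Q; the wedge Ps − Pb = 36 gives 4 + (1/3)Q − (1222/11 - (2/11)Q) = 36, so Q' = 4722/17.
Then Pb = 1222/11 − (2/11)·(4722/17) = 1030/17 and Ps = 4 + (1/3)·(4722/17) = 1642/17.
Buyers' price falls by P* − Pb = 1246/17 − 1030/17 = 216/17; sellers' price rises by Ps − P* = 1642/17 − 1246/17 = 396/17.
So consumers capture (216/17)/36 = 6/17 of each unit of subsidy.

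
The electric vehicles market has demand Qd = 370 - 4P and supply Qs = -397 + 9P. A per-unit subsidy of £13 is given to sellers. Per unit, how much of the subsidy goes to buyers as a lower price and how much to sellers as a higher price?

Buyers gain £9 per unit; sellers gain £4 per unit

Pre-subsidy: 370 - 4P = -397 + 9P gives P* = 59, Q* = 134.
With the subsidy, sellers receive Ps = Pb + 13 for each unit, where Pb is the price buyers pay.
Supply in terms of Pb becomes Qs = -397 + 9(Pb + 13) = -280 + 9Pb. Setting this equal to demand: 370 - 4Pb = -280 + 9Pb, so Pb = 50.
Sellers receive Ps = 50 + 13 = 63; Q' = 370 − 4·50 = 170.
Buyers' price falls by P* − Pb = 59 − 50 = 9; sellers' price rises by Ps − P* = 63 − 59 = 4.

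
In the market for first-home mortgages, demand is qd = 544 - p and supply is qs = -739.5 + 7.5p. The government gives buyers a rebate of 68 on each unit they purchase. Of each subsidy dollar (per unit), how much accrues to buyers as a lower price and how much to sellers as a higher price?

Buyers gain 60 per unit; sellers gain 8 per unit

Pre-subsidy: 544 - p = -739.5 + 7.5p gives p* = 151, q* = 393.
With the rebate, buyers effectively pay pb = ps − 68, where ps is the price sellers receive.
Demand in terms of ps becomes qd = 544 − 1(ps − 68) = 612 - ps. Setting this equal to supply: 612 - ps = -739.5 + 7.5ps, so ps = 159.
Buyers pay pb = 159 − 68 = 91; q' = -739.5 + 7.5·159 = 453.
Buyers' price falls by p* − pb = 151 − 91 = 60; sellers' price rises by ps − p* = 159 − 151 = 8.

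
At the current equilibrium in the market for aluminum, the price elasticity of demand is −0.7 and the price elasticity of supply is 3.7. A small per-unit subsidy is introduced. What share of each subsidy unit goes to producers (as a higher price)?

Producer share = 7/44

For a small subsidy around the equilibrium, the benefit split depends on the relative slopes, which at a point are proportional to the elasticities.
Buyer share = εs/(εs + |εd|) = 3.7/(3.7 + 0.7) = 37/44; seller share = |εd|/(εs + |εd|) = 7/44.
So producers capture 7/44 of the subsidy.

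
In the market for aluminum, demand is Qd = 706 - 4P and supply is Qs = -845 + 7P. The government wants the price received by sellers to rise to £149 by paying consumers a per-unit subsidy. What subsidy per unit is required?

At a seller price of 149, quantity supplied is -845 + 7·149 = 198.
Buyers absorb 198 only when they pay Pb with 706 − 4·Pb = 198, i.e. Pb = 127.
s = Ps − Pb = 149 − 127 = 22.

Required subsidy s = £22 per unit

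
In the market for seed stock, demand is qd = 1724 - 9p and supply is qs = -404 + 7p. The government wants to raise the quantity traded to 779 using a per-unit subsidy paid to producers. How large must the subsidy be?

At q = 779, invert demand for the buyer price: pb = (1724 − 779)/9 = 105; invert supply for the seller price: ps = (779 − (-404))/7 = 169.
The subsidy must fill the gap: s = ps − pb = 169 − 105 = 64.

Required subsidy s = 64 per unit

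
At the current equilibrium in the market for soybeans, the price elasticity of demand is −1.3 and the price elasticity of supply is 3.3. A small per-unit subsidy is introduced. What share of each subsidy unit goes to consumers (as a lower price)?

For a small subsidy around the equilibrium, the benefit split depends on the relative slopes, which at a point are proportional to the elasticities.
Buyer share = εs/(εs + |εd|) = 3.3/(3.3 + 1.3) = 33/46; seller share = |εd|/(εs + |εd|) = 13/46.

Consumer share = 33/46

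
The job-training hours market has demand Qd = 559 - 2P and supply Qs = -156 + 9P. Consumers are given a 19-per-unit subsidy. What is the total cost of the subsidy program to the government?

Government cost = 96159/11

Pre-subsidy: 559 - 2P = -156 + 9P gives P* = 65, Q* = 429.
With the rebate, buyers effectively pay Pb = Ps − 19, where Ps is the price sellers receive.
Demand in terms of Ps becomes Qd = 559 − 2(Ps − 19) = 597 - 2Ps. Setting this equal to supply: 597 - 2Ps = -156 + 9Ps, so Ps = 753/11.
Buyers pay Pb = 753/11 − 19 = 544/11; Q' = -156 + 9·(753/11) = 5061/11.
Government outlay = subsidy × quantity = 19 × 5061/11 = 96159/11.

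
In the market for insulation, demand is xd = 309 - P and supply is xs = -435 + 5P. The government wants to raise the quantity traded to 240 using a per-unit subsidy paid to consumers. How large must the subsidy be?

At x = 240, invert demand for the buyer price: Pb = (309 − 240)/1 = 69; invert supply for the seller price: Ps = (240 − (-435))/5 = 135.
The subsidy must fill the gap: s = Ps − Pb = 135 − 69 = 66.

Required subsidy s = 66 per unit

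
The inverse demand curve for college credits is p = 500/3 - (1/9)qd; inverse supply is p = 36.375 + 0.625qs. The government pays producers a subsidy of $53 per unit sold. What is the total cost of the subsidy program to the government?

Pre-subsidy: 500/3 - (1/9)q = 36.375 + 0.625q gives q* = 177 and p* = 147.
With the subsidy, sellers receive ps = pb + 53 for each unit, where pb is the price buyers pay.
On the curves, pb = 500/3 - (1/9)q and ps = 36.375 + 0.625q; the wedge ps − pb = 53 gives 36.375 + 0.625q − (500/3 - (1/9)q) = 53, so q' = 249.
Then pb = 500/3 − (1/9)·249 = 139 and ps = 36.375 + 0.625·249 = 192.
Government outlay = subsidy × quantity = 53 × 249 = 13197.

Government cost = $13197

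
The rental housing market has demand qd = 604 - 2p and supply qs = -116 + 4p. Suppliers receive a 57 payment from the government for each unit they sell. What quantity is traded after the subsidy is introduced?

Pre-subsidy: 604 - 2p = -116 + 4p gives p* = 120, q* = 364.
With the subsidy, sellers receive ps = pb + 57 for each unit, where pb is the price buyers pay.
Supply in terms of pb becomes qs = -116 + 4(pb + 57) = 112 + 4pb. Setting this equal to demand: 604 - 2pb = 112 + 4pb, so pb = 82.
Sellers receive ps = 82 + 57 = 139; q' = 604 − 2·82 = 440.

q' = 440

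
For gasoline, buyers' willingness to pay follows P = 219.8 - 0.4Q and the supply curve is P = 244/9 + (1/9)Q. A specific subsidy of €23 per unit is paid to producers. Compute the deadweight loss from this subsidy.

Deadweight loss = €517.5

Pre-subsidy: 219.8 - 0.4Q = 244/9 + (1/9)Q gives Q* = 377 and P* = 69.
With the subsidy, sellers receive Ps = Pb + 23 for each unit, where Pb is the price buyers pay.
On the curves, Pb = 219.8 - 0.4Q and Ps = 244/9 + (1/9)Q; the wedge Ps − Pb = 23 gives 244/9 + (1/9)Q − (219.8 - 0.4Q) = 23, so Q' = 422.
Then Pb = 219.8 − 0.4·422 = 51 and Ps = 244/9 + (1/9)·422 = 74.
The subsidy expands output by 422 − 377 = 45 past the efficient level; on those units the gap between marginal cost and willingness to pay runs from 0 up to 23.
DWL = ½ × 23 × 45 = 517.5.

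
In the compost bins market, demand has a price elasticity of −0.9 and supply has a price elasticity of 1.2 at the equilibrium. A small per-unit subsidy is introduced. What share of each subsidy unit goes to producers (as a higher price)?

For a small subsidy around the equilibrium, the benefit split depends on the relative slopes, which at a point are proportional to the elasticities.
Buyer share = εs/(εs + |εd|) = 1.2/(1.2 + 0.9) = 4/7; seller share = |εd|/(εs + |εd|) = 3/7.
So producers capture 3/7 of the subsidy.

Producer share = 3/7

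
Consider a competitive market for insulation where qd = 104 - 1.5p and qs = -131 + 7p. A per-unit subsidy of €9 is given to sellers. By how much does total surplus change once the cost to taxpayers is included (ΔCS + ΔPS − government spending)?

Pre-subsidy: 104 - 1.5p = -131 + 7p gives p* = 470/17, q* = 1063/17.
With the subsidy, sellers receive ps = pb + 9 for each unit, where pb is the price buyers pay.
Supply in terms of pb becomes qs = -131 + 7(pb + 9) = -68 + 7pb. Setting this equal to demand: 104 - 1.5pb = -68 + 7pb, so pb = 344/17.
Sellers receive ps = 344/17 + 9 = 497/17; q' = 104 − 1.5·(344/17) = 1252/17.
ΔCS = ½(1063/17 + 1252/17)(470/17 − 344/17) = 145845/289; ΔPS = ½(1063/17 + 1252/17)(497/17 − 470/17) = 62505/578.
Government spending = 9 × 1252/17 = 11268/17.
Net change = 145845/289 + 62505/578 − 11268/17 = -1701/34. The loss equals the DWL triangle ½·9·189/17.

Net change in total surplus = -1701/34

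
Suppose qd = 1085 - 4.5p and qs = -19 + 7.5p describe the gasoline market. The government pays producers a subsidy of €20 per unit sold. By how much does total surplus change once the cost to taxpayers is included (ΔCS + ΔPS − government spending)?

Pre-subsidy: 1085 - 4.5p = -19 + 7.5p gives p* = 92, q* = 671.
With the subsidy, sellers receive ps = pb + 20 for each unit, where pb is the price buyers pay.
Supply in terms of pb becomes qs = -19 + 7.5(pb + 20) = 131 + 7.5pb. Setting this equal to demand: 1085 - 4.5pb = 131 + 7.5pb, so pb = 79.5.
Sellers receive ps = 79.5 + 20 = 99.5; q' = 1085 − 4.5·79.5 = 727.25.
ΔCS = ½(671 + 727.25)(92 − 79.5) = 8739.0625; ΔPS = ½(671 + 727.25)(99.5 − 92) = 5243.4375.
Government spending = 20 × 727.25 = 14545.
Net change = 8739.0625 + 5243.4375 − 14545 = -562.5. The loss equals the DWL triangle ½·20·56.25.

Net change in total surplus = -€562.5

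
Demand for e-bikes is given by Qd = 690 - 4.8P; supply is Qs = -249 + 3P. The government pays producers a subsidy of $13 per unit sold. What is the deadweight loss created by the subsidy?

Deadweight loss = $156

Pre-subsidy: 690 - 4.8P = -249 + 3P gives P* = 1565/13, Q* = 1458/13.
With the subsidy, sellers receive Ps = Pb + 13 for each unit, where Pb is the price buyers pay.
Supply in terms of Pb becomes Qs = -249 + 3(Pb + 13) = -210 + 3Pb. Setting this equal to demand: 690 - 4.8Pb = -210 + 3Pb, so Pb = 1500/13.
Sellers receive Ps = 1500/13 + 13 = 1669/13; Q' = 690 − 4.8·(1500/13) = 1770/13.
The subsidy expands output by 1770/13 − 1458/13 = 24 past the efficient level; on those units the gap between marginal cost and willingness to pay runs from 0 up to 13.
DWL = ½ × 13 × 24 = 156.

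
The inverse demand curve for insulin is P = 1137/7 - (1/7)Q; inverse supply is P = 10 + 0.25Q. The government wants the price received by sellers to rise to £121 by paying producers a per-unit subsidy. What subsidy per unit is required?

Required subsidy s = £22 per unit

At a seller price of 121, quantity supplied is -40 + 4·121 = 444.
Buyers absorb 444 only when they pay Pb = 1137/7 − (1/7)·444 = 99.
s = Ps − Pb = 121 − 99 = 22.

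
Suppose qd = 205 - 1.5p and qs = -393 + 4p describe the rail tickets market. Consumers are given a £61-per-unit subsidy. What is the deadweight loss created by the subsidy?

Pre-subsidy: 205 - 1.5p = -393 + 4p gives p* = 1196/11, q* = 461/11.
With the rebate, buyers effectively pay pb = ps − 61, where ps is the price sellers receive.
Demand in terms of ps becomes qd = 205 − 1.5(ps − 61) = 296.5 - 1.5ps. Setting this equal to supply: 296.5 - 1.5ps = -393 + 4ps, so ps = 1379/11.
Buyers pay pb = 1379/11 − 61 = 708/11; q' = -393 + 4·(1379/11) = 1193/11.
The subsidy expands output by 1193/11 − 461/11 = 732/11 past the efficient level; on those units the gap between marginal cost and willingness to pay runs from 0 up to 61.
DWL = ½ × 61 × 732/11 = 22326/11.

Deadweight loss = 22326/11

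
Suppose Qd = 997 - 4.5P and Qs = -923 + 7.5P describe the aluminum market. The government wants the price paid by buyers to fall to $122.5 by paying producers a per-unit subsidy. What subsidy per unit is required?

Required subsidy s = $60 per unit

At a buyer price of 122.5, quantity demanded is 997 − 4.5·122.5 = 445.75.
Sellers supply 445.75 only when they receive Ps with -923 + 7.5·Ps = 445.75, i.e. Ps = 182.5.
s = Ps − Pb = 182.5 − 122.5 = 60.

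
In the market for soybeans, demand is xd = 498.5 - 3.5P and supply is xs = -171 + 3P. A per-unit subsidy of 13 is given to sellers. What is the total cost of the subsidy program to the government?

Government cost = 2067

Pre-subsidy: 498.5 - 3.5P = -171 + 3P gives P* = 103, x* = 138.
With the subsidy, sellers receive Ps = Pb + 13 for each unit, where Pb is the price buyers pay.
Supply in terms of Pb becomes xs = -171 + 3(Pb + 13) = -132 + 3Pb. Setting this equal to demand: 498.5 - 3.5Pb = -132 + 3Pb, so Pb = 97.
Sellers receive Ps = 97 + 13 = 110; x' = 498.5 − 3.5·97 = 159.
Government outlay = subsidy × quantity = 13 × 159 = 2067.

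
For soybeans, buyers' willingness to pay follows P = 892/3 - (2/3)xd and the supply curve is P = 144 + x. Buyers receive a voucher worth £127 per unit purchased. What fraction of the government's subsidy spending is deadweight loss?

Pre-subsidy: 892/3 - (2/3)x = 144 + x gives x* = 92 and P* = 236.
With the rebate, buyers effectively pay Pb = Ps − 127, where Ps is the price sellers receive.
On the curves, Pb = 892/3 - (2/3)x and Ps = 144 + x; the wedge Ps − Pb = 127 gives 144 + x − (892/3 - (2/3)x) = 127, so x' = 168.2.
Then Pb = 892/3 − (2/3)·168.2 = 185.2 and Ps = 144 + 1·168.2 = 312.2.
ΔCS = ½(92 + 168.2)(236 − 185.2) = 6609.08; ΔPS = ½(92 + 168.2)(312.2 − 236) = 9913.62.
Government spending = 127 × 168.2 = 21361.4.
DWL = ½ × 127 × (168.2 − 92) = 4838.7; fraction = 4838.7 / 21361.4 = 381/1682.

DWL / government spending = 381/1682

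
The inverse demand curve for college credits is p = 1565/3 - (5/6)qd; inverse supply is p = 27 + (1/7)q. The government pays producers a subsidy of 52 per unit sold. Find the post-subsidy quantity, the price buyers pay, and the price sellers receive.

Pre-subsidy: 1565/3 - (5/6)q = 27 + (1/7)q gives q* = 20776/41 and p* = 4075/41.
With the subsidy, sellers receive ps = pb + 52 for each unit, where pb is the price buyers pay.
On the curves, pb = 1565/3 - (5/6)q and ps = 27 + (1/7)q; the wedge ps − pb = 52 gives 27 + (1/7)q − (1565/3 - (5/6)q) = 52, so q' = 560.
Then pb = 1565/3 − (5/6)·560 = 55 and ps = 27 + (1/7)·560 = 107.

q' = 560; buyers pay 55; sellers receive 107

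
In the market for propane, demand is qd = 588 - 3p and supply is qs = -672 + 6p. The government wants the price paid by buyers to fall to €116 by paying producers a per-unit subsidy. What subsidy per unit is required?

Required subsidy s = €36 per unit

At a buyer price of 116, quantity demanded is 588 − 3·116 = 240.
Sellers supply 240 only when they receive ps with -672 + 6·ps = 240, i.e. ps = 152.
s = ps − pb = 152 − 116 = 36.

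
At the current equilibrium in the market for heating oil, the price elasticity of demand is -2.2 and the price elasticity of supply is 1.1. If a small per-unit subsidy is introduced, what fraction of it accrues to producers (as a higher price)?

For a small subsidy around the equilibrium, the benefit split depends on the relative slopes, which at a point are proportional to the elasticities.
Buyer share = εs/(εs + |εd|) = 1.1/(1.1 + 2.2) = 1/3; seller share = |εd|/(εs + |εd|) = 2/3.
So producers capture 2/3 of the subsidy.

Producer share = 2/3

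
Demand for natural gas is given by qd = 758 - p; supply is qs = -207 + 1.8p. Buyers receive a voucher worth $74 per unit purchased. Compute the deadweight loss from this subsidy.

Pre-subsidy: 758 - p = -207 + 1.8p gives p* = 4825/14, q* = 5787/14.
With the rebate, buyers effectively pay pb = ps − 74, where ps is the price sellers receive.
Demand in terms of ps becomes qd = 758 − 1(ps − 74) = 832 - ps. Setting this equal to supply: 832 - ps = -207 + 1.8ps, so ps = 5195/14.
Buyers pay pb = 5195/14 − 74 = 4159/14; q' = -207 + 1.8·(5195/14) = 6453/14.
The subsidy expands output by 6453/14 − 5787/14 = 333/7 past the efficient level; on those units the gap between marginal cost and willingness to pay runs from 0 up to 74.
DWL = ½ × 74 × 333/7 = 12321/7.

Deadweight loss = 12321/7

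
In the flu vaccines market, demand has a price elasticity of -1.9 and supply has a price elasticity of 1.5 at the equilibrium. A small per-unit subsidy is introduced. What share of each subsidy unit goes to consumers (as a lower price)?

Consumer share = 15/34

For a small subsidy around the equilibrium, the benefit split depends on the relative slopes, which at a point are proportional to the elasticities.
Buyer share = εs/(εs + |εd|) = 1.5/(1.5 + 1.9) = 15/34; seller share = |εd|/(εs + |εd|) = 19/34.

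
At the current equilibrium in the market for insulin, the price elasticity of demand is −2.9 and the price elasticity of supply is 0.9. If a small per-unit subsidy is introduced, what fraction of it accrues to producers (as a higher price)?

Producer share = 29/38

For a small subsidy around the equilibrium, the benefit split depends on the relative slopes, which at a point are proportional to the elasticities.
Buyer share = εs/(εs + |εd|) = 0.9/(0.9 + 2.9) = 9/38; seller share = |εd|/(εs + |εd|) = 29/38.
So producers capture 29/38 of the subsidy.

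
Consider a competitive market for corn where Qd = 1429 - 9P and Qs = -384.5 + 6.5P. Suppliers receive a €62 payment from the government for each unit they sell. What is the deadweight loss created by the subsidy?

Pre-subsidy: 1429 - 9P = -384.5 + 6.5P gives P* = 117, Q* = 376.
With the subsidy, sellers receive Ps = Pb + 62 for each unit, where Pb is the price buyers pay.
Supply in terms of Pb becomes Qs = -384.5 + 6.5(Pb + 62) = 18.5 + 6.5Pb. Setting this equal to demand: 1429 - 9Pb = 18.5 + 6.5Pb, so Pb = 91.
Sellers receive Ps = 91 + 62 = 153; Q' = 1429 − 9·91 = 610.
The subsidy expands output by 610 − 376 = 234 past the efficient level; on those units the gap between marginal cost and willingness to pay runs from 0 up to 62.
DWL = ½ × 62 × 234 = 7254.

Deadweight loss = €7254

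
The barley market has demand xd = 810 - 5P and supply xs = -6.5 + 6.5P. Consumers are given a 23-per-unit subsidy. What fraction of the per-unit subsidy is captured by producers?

Producer share = 10/23

Pre-subsidy: 810 - 5P = -6.5 + 6.5P gives P* = 71, x* = 455.
With the rebate, buyers effectively pay Pb = Ps − 23, where Ps is the price sellers receive.
Demand in terms of Ps becomes xd = 810 − 5(Ps − 23) = 925 - 5Ps. Setting this equal to supply: 925 - 5Ps = -6.5 + 6.5Ps, so Ps = 81.
Buyers pay Pb = 81 − 23 = 58; x' = -6.5 + 6.5·81 = 520.
Buyers' price falls by P* − Pb = 71 − 58 = 13; sellers' price rises by Ps − P* = 81 − 71 = 10.
So producers capture 10/23 = 10/23 of each unit of subsidy.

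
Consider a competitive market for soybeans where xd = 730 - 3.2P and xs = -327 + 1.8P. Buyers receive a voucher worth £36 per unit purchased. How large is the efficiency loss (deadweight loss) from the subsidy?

Pre-subsidy: 730 - 3.2P = -327 + 1.8P gives P* = 211.4, x* = 53.52.
With the rebate, buyers effectively pay Pb = Ps − 36, where Ps is the price sellers receive.
Demand in terms of Ps becomes xd = 730 − 3.2(Ps − 36) = 845.2 - 3.2Ps. Setting this equal to supply: 845.2 - 3.2Ps = -327 + 1.8Ps, so Ps = 234.44.
Buyers pay Pb = 234.44 − 36 = 198.44; x' = -327 + 1.8·234.44 = 94.992.
The subsidy expands output by 94.992 − 53.52 = 41.472 past the efficient level; on those units the gap between marginal cost and willingness to pay runs from 0 up to 36.
DWL = ½ × 36 × 41.472 = 746.496.

Deadweight loss = £746.496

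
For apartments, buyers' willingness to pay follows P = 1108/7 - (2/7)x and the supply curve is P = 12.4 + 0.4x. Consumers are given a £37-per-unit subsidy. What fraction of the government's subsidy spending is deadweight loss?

DWL / government spending = 35/346

Pre-subsidy: 1108/7 - (2/7)x = 12.4 + 0.4x gives x* = 212.75 and P* = 97.5.
With the rebate, buyers effectively pay Pb = Ps − 37, where Ps is the price sellers receive.
On the curves, Pb = 1108/7 - (2/7)x and Ps = 12.4 + 0.4x; the wedge Ps − Pb = 37 gives 12.4 + 0.4x − (1108/7 - (2/7)x) = 37, so x' = 6401/24.
Then Pb = 1108/7 − (2/7)·(6401/24) = 985/12 and Ps = 12.4 + 0.4·(6401/24) = 1429/12.
ΔCS = ½(212.75 + 6401/24)(97.5 − 985/12) = 2128795/576; ΔPS = ½(212.75 + 6401/24)(1429/12 − 97.5) = 2980313/576.
Government spending = 37 × 6401/24 = 236837/24.
DWL = ½ × 37 × (6401/24 − 212.75) = 47915/48; fraction = (47915/48) / (236837/24) = 35/346.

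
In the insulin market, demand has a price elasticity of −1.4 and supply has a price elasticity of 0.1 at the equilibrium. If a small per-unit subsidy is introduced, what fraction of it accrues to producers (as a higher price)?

Producer share = 14/15

For a small subsidy around the equilibrium, the benefit split depends on the relative slopes, which at a point are proportional to the elasticities.
Buyer share = εs/(εs + |εd|) = 0.1/(0.1 + 1.4) = 1/15; seller share = |εd|/(εs + |εd|) = 14/15.
So producers capture 14/15 of the subsidy.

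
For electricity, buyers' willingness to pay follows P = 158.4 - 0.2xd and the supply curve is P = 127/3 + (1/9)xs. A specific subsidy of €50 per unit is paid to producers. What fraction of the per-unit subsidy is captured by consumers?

Consumer share = 9/14

Pre-subsidy: 158.4 - 0.2x = 127/3 + (1/9)x gives x* = 5223/14 and P* = 1173/14.
With the subsidy, sellers receive Ps = Pb + 50 for each unit, where Pb is the price buyers pay.
On the curves, Pb = 158.4 - 0.2x and Ps = 127/3 + (1/9)x; the wedge Ps − Pb = 50 gives 127/3 + (1/9)x − (158.4 - 0.2x) = 50, so x' = 7473/14.
Then Pb = 158.4 − 0.2·(7473/14) = 723/14 and Ps = 127/3 + (1/9)·(7473/14) = 1423/14.
Buyers' price falls by P* − Pb = 1173/14 − 723/14 = 225/7; sellers' price rises by Ps − P* = 1423/14 − 1173/14 = 125/7.
So consumers capture (225/7)/50 = 9/14 of each unit of subsidy.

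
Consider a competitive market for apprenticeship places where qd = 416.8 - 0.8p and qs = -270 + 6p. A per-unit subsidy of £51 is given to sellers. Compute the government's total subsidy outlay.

Pre-subsidy: 416.8 - 0.8p = -270 + 6p gives p* = 101, q* = 336.
With the subsidy, sellers receive ps = pb + 51 for each unit, where pb is the price buyers pay.
Supply in terms of pb becomes qs = -270 + 6(pb + 51) = 36 + 6pb. Setting this equal to demand: 416.8 - 0.8pb = 36 + 6pb, so pb = 56.
Sellers receive ps = 56 + 51 = 107; q' = 416.8 − 0.8·56 = 372.
Government outlay = subsidy × quantity = 51 × 372 = 18972.

Government cost = £18972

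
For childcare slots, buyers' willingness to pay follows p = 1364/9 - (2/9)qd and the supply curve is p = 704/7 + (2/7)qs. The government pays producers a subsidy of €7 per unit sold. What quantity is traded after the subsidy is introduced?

q' = 114.15625

Pre-subsidy: 1364/9 - (2/9)q = 704/7 + (2/7)q gives q* = 100.375 and p* = 129.25.
With the subsidy, sellers receive ps = pb + 7 for each unit, where pb is the price buyers pay.
On the curves, pb = 1364/9 - (2/9)q and ps = 704/7 + (2/7)q; the wedge ps − pb = 7 gives 704/7 + (2/7)q − (1364/9 - (2/9)q) = 7, so q' = 114.15625.
Then pb = 1364/9 − (2/9)·114.15625 = 126.1875 and ps = 704/7 + (2/7)·114.15625 = 133.1875.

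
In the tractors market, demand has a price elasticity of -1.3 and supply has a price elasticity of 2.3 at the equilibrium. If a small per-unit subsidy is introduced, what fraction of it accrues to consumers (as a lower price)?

Consumer share = 23/36

For a small subsidy around the equilibrium, the benefit split depends on the relative slopes, which at a point are proportional to the elasticities.
Buyer share = εs/(εs + |εd|) = 2.3/(2.3 + 1.3) = 23/36; seller share = |εd|/(εs + |εd|) = 13/36.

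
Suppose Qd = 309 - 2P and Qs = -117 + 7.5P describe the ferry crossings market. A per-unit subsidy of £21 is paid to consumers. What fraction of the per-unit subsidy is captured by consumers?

Consumer share = 15/19

Pre-subsidy: 309 - 2P = -117 + 7.5P gives P* = 852/19, Q* = 4167/19.
With the rebate, buyers effectively pay Pb = Ps − 21, where Ps is the price sellers receive.
Demand in terms of Ps becomes Qd = 309 − 2(Ps − 21) = 351 - 2Ps. Setting this equal to supply: 351 - 2Ps = -117 + 7.5Ps, so Ps = 936/19.
Buyers pay Pb = 936/19 − 21 = 537/19; Q' = -117 + 7.5·(936/19) = 4797/19.
Buyers' price falls by P* − Pb = 852/19 − 537/19 = 315/19; sellers' price rises by Ps − P* = 936/19 − 852/19 = 84/19.
So consumers capture (315/19)/21 = 15/19 of each unit of subsidy.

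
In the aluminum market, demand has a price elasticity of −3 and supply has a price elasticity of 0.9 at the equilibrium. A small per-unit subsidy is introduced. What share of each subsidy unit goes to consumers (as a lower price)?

Consumer share = 3/13

For a small subsidy around the equilibrium, the benefit split depends on the relative slopes, which at a point are proportional to the elasticities.
Buyer share = εs/(εs + |εd|) = 0.9/(0.9 + 3) = 3/13; seller share = |εd|/(εs + |εd|) = 10/13.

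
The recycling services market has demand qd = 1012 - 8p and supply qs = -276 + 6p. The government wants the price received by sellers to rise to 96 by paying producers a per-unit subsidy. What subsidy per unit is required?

Required subsidy s = 7 per unit

At a seller price of 96, quantity supplied is -276 + 6·96 = 300.
Buyers absorb 300 only when they pay pb with 1012 − 8·pb = 300, i.e. pb = 89.
s = ps − pb = 96 − 89 = 7.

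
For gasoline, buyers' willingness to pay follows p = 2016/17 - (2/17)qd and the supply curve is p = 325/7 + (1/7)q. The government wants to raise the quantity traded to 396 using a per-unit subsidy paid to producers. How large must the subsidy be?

At q = 396, from the demand curve buyers pay pb = 2016/17 − (2/17)·396 = 72; from the supply curve sellers need ps = 325/7 + (1/7)·396 = 103.
The subsidy must fill the gap: s = ps − pb = 103 − 72 = 31.

Required subsidy s = 31 per unit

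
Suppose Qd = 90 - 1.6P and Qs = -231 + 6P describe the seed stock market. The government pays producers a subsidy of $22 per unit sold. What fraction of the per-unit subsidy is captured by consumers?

Consumer share = 15/19

Pre-subsidy: 90 - 1.6P = -231 + 6P gives P* = 1605/38, Q* = 426/19.
With the subsidy, sellers receive Ps = Pb + 22 for each unit, where Pb is the price buyers pay.
Supply in terms of Pb becomes Qs = -231 + 6(Pb + 22) = -99 + 6Pb. Setting this equal to demand: 90 - 1.6Pb = -99 + 6Pb, so Pb = 945/38.
Sellers receive Ps = 945/38 + 22 = 1781/38; Q' = 90 − 1.6·(945/38) = 954/19.
Buyers' price falls by P* − Pb = 1605/38 − 945/38 = 330/19; sellers' price rises by Ps − P* = 1781/38 − 1605/38 = 88/19.
So consumers capture (330/19)/22 = 15/19 of each unit of subsidy.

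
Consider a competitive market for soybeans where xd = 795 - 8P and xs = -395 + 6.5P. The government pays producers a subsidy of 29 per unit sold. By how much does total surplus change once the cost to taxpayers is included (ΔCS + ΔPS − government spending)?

Pre-subsidy: 795 - 8P = -395 + 6.5P gives P* = 2380/29, x* = 4015/29.
With the subsidy, sellers receive Ps = Pb + 29 for each unit, where Pb is the price buyers pay.
Supply in terms of Pb becomes xs = -395 + 6.5(Pb + 29) = -206.5 + 6.5Pb. Setting this equal to demand: 795 - 8Pb = -206.5 + 6.5Pb, so Pb = 2003/29.
Sellers receive Ps = 2003/29 + 29 = 2844/29; x' = 795 − 8·(2003/29) = 7031/29.
ΔCS = ½(4015/29 + 7031/29)(2380/29 − 2003/29) = 71799/29; ΔPS = ½(4015/29 + 7031/29)(2844/29 − 2380/29) = 88368/29.
Government spending = 29 × 7031/29 = 7031.
Net change = 71799/29 + 88368/29 − 7031 = -1508. The loss equals the DWL triangle ½·29·104.

Net change in total surplus = -1508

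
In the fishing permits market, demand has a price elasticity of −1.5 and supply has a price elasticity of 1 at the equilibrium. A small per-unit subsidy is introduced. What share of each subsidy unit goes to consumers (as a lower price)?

Consumer share = 0.4

For a small subsidy around the equilibrium, the benefit split depends on the relative slopes, which at a point are proportional to the elasticities.
Buyer share = εs/(εs + |εd|) = 1/(1 + 1.5) = 0.4; seller share = |εd|/(εs + |εd|) = 0.6.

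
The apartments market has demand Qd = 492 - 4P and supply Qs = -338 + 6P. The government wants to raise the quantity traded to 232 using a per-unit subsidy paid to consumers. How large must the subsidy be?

Required subsidy s = 30 per unit

At Q = 232, invert demand for the buyer price: Pb = (492 − 232)/4 = 65; invert supply for the seller price: Ps = (232 − (-338))/6 = 95.
The subsidy must fill the gap: s = Ps − Pb = 95 − 65 = 30.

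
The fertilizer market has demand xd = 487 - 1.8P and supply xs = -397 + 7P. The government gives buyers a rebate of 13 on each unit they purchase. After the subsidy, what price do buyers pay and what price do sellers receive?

Pre-subsidy: 487 - 1.8P = -397 + 7P gives P* = 1105/11, x* = 3368/11.
With the rebate, buyers effectively pay Pb = Ps − 13, where Ps is the price sellers receive.
Demand in terms of Ps becomes xd = 487 − 1.8(Ps − 13) = 510.4 - 1.8Ps. Setting this equal to supply: 510.4 - 1.8Ps = -397 + 7Ps, so Ps = 4537/44.
Buyers pay Pb = 4537/44 − 13 = 3965/44; x' = -397 + 7·(4537/44) = 14291/44.

Buyers pay 3965/44; sellers receive 4537/44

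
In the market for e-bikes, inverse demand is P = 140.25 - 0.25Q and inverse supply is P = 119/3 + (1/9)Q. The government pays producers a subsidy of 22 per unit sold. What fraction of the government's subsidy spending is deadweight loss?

DWL / government spending = 132/1471

Pre-subsidy: 140.25 - 0.25Q = 119/3 + (1/9)Q gives Q* = 3621/13 and P* = 918/13.
With the subsidy, sellers receive Ps = Pb + 22 for each unit, where Pb is the price buyers pay.
On the curves, Pb = 140.25 - 0.25Q and Ps = 119/3 + (1/9)Q; the wedge Ps − Pb = 22 gives 119/3 + (1/9)Q − (140.25 - 0.25Q) = 22, so Q' = 4413/13.
Then Pb = 140.25 − 0.25·(4413/13) = 720/13 and Ps = 119/3 + (1/9)·(4413/13) = 1006/13.
ΔCS = ½(3621/13 + 4413/13)(918/13 − 720/13) = 61182/13; ΔPS = ½(3621/13 + 4413/13)(1006/13 − 918/13) = 27192/13.
Government spending = 22 × 4413/13 = 97086/13.
DWL = ½ × 22 × (4413/13 − 3621/13) = 8712/13; fraction = (8712/13) / (97086/13) = 132/1471.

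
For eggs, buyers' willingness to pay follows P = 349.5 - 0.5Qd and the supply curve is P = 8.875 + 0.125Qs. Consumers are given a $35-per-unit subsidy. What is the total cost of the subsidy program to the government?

Government cost = $21035

Pre-subsidy: 349.5 - 0.5Q = 8.875 + 0.125Q gives Q* = 545 and P* = 77.
With the rebate, buyers effectively pay Pb = Ps − 35, where Ps is the price sellers receive.
On the curves, Pb = 349.5 - 0.5Q and Ps = 8.875 + 0.125Q; the wedge Ps − Pb = 35 gives 8.875 + 0.125Q − (349.5 - 0.5Q) = 35, so Q' = 601.
Then Pb = 349.5 − 0.5·601 = 49 and Ps = 8.875 + 0.125·601 = 84.
Government outlay = subsidy × quantity = 35 × 601 = 21035.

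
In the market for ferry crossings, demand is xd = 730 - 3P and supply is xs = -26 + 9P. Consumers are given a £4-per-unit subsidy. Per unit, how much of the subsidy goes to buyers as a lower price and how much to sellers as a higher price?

Buyers gain £3 per unit; sellers gain £1 per unit

Pre-subsidy: 730 - 3P = -26 + 9P gives P* = 63, x* = 541.
With the rebate, buyers effectively pay Pb = Ps − 4, where Ps is the price sellers receive.
Demand in terms of Ps becomes xd = 730 − 3(Ps − 4) = 742 - 3Ps. Setting this equal to supply: 742 - 3Ps = -26 + 9Ps, so Ps = 64.
Buyers pay Pb = 64 − 4 = 60; x' = -26 + 9·64 = 550.
Buyers' price falls by P* − Pb = 63 − 60 = 3; sellers' price rises by Ps − P* = 64 − 63 = 1.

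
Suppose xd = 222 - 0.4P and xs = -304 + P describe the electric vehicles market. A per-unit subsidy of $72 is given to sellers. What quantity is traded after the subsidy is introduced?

Pre-subsidy: 222 - 0.4P = -304 + P gives P* = 2630/7, x* = 502/7.
With the subsidy, sellers receive Ps = Pb + 72 for each unit, where Pb is the price buyers pay.
Supply in terms of Pb becomes xs = -304 + 1(Pb + 72) = -232 + Pb. Setting this equal to demand: 222 - 0.4Pb = -232 + Pb, so Pb = 2270/7.
Sellers receive Ps = 2270/7 + 72 = 2774/7; x' = 222 − 0.4·(2270/7) = 646/7.

x' = 646/7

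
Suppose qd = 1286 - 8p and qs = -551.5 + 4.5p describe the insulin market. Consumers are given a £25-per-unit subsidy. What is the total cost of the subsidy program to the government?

Pre-subsidy: 1286 - 8p = -551.5 + 4.5p gives p* = 147, q* = 110.
With the rebate, buyers effectively pay pb = ps − 25, where ps is the price sellers receive.
Demand in terms of ps becomes qd = 1286 − 8(ps − 25) = 1486 - 8ps. Setting this equal to supply: 1486 - 8ps = -551.5 + 4.5ps, so ps = 163.
Buyers pay pb = 163 − 25 = 138; q' = -551.5 + 4.5·163 = 182.
Government outlay = subsidy × quantity = 25 × 182 = 4550.

Government cost = £4550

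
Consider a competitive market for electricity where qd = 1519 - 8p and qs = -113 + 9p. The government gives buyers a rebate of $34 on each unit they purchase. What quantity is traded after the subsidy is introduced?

Pre-subsidy: 1519 - 8p = -113 + 9p gives p* = 96, q* = 751.
With the rebate, buyers effectively pay pb = ps − 34, where ps is the price sellers receive.
Demand in terms of ps becomes qd = 1519 − 8(ps − 34) = 1791 - 8ps. Setting this equal to supply: 1791 - 8ps = -113 + 9ps, so ps = 112.
Buyers pay pb = 112 − 34 = 78; q' = -113 + 9·112 = 895.

q' = 895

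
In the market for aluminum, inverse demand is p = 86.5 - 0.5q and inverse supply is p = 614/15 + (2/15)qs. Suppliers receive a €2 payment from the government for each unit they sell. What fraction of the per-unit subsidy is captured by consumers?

Pre-subsidy: 86.5 - 0.5q = 614/15 + (2/15)q gives q* = 1367/19 and p* = 960/19.
With the subsidy, sellers receive ps = pb + 2 for each unit, where pb is the price buyers pay.
On the curves, pb = 86.5 - 0.5q and ps = 614/15 + (2/15)q; the wedge ps − pb = 2 gives 614/15 + (2/15)q − (86.5 - 0.5q) = 2, so q' = 1427/19.
Then pb = 86.5 − 0.5·(1427/19) = 930/19 and ps = 614/15 + (2/15)·(1427/19) = 968/19.
Buyers' price falls by p* − pb = 960/19 − 930/19 = 30/19; sellers' price rises by ps − p* = 968/19 − 960/19 = 8/19.
So consumers capture (30/19)/2 = 15/19 of each unit of subsidy.

Consumer share = 15/19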